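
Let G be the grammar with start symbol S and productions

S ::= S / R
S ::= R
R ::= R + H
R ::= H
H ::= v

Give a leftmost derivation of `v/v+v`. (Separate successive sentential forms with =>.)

S => S/R   [S ::= S / R]
S/R => R/R   [S ::= R]
R/R => H/R   [R ::= H]
H/R => v/R   [H ::= v]
v/R => v/R+H   [R ::= R + H]
v/R+H => v/H+H   [R ::= H]
v/H+H => v/v+H   [H ::= v]
v/v+H => v/v+v   [H ::= v]

S => S/R => R/R => H/R => v/R => v/R+H => v/H+H => v/v+H => v/v+v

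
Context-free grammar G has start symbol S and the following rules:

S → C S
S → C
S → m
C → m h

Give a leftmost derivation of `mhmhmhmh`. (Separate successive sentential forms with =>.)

S => CS   [S → C S]
CS => mhS   [C → m h]
mhS => mhCS   [S → C S]
mhCS => mhmhS   [C → m h]
mhmhS => mhmhCS   [S → C S]
mhmhCS => mhmhmhS   [C → m h]
mhmhmhS => mhmhmhC   [S → C]
mhmhmhC => mhmhmhmh   [C → m h]

S=>CS=>mhS=>mhCS=>mhmhS=>mhmhCS=>mhmhmhS=>mhmhmhC=>mhmhmhmh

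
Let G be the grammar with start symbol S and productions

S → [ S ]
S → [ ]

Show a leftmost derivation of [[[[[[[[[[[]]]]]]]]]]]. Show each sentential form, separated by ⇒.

S ⇒ [S] ⇒ [[S]] ⇒ [[[S]]] ⇒ [[[[S]]]] ⇒ [[[[[S]]]]] ⇒ [[[[[[S]]]]]] ⇒ [[[[[[[S]]]]]]] ⇒ [[[[[[[[S]]]]]]]] ⇒ [[[[[[[[[S]]]]]]]]] ⇒ [[[[[[[[[[S]]]]]]]]]] ⇒ [[[[[[[[[[[]]]]]]]]]]]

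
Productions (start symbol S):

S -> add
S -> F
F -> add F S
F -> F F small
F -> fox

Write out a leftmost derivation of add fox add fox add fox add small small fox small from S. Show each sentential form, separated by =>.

S => F => F F small => F F small F small => add F S F small F small => add fox S F small F small => add fox add F small F small => add fox add F F small small F small => add fox add fox F small small F small => add fox add fox add F S small small F small => add fox add fox add fox S small small F small => add fox add fox add fox add small small F small => add fox add fox add fox add small small fox small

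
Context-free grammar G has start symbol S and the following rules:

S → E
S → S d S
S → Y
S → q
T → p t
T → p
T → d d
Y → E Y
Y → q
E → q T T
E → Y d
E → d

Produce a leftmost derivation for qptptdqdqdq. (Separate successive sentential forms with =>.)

S => Y   [S → Y]
Y => EY   [Y → E Y]
EY => YdY   [E → Y d]
YdY => EYdY   [Y → E Y]
EYdY => qTTYdY   [E → q T T]
qTTYdY => qptTYdY   [T → p t]
qptTYdY => qptptYdY   [T → p t]
qptptYdY => qptptEYdY   [Y → E Y]
qptptEYdY => qptptYdYdY   [E → Y d]
qptptYdYdY => qptptEYdYdY   [Y → E Y]
qptptEYdYdY => qptptdYdYdY   [E → d]
qptptdYdYdY => qptptdqdYdY   [Y → q]
qptptdqdYdY => qptptdqdqdY   [Y → q]
qptptdqdqdY => qptptdqdqdq   [Y → q]

S => Y => EY => YdY => EYdY => qTTYdY => qptTYdY => qptptYdY => qptptEYdY => qptptYdYdY => qptptEYdYdY => qptptdYdYdY => qptptdqdYdY => qptptdqdqdY => qptptdqdqdq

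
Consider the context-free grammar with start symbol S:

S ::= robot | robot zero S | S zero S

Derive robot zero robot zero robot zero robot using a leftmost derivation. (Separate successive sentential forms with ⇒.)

S ⇒ S zero S ⇒ robot zero S ⇒ robot zero robot zero S ⇒ robot zero robot zero S zero S ⇒ robot zero robot zero robot zero S ⇒ robot zero robot zero robot zero robot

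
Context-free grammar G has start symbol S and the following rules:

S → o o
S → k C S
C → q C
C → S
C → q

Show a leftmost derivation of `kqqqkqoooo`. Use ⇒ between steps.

S ⇒ kCS   [S → k C S]
kCS ⇒ kqCS   [C → q C]
kqCS ⇒ kqqCS   [C → q C]
kqqCS ⇒ kqqqS   [C → q]
kqqqS ⇒ kqqqkCS   [S → k C S]
kqqqkCS ⇒ kqqqkqCS   [C → q C]
kqqqkqCS ⇒ kqqqkqSS   [C → S]
kqqqkqSS ⇒ kqqqkqooS   [S → o o]
kqqqkqooS ⇒ kqqqkqoooo   [S → o o]

S ⇒ kCS ⇒ kqCS ⇒ kqqCS ⇒ kqqqS ⇒ kqqqkCS ⇒ kqqqkqCS ⇒ kqqqkqSS ⇒ kqqqkqooS ⇒ kqqqkqoooo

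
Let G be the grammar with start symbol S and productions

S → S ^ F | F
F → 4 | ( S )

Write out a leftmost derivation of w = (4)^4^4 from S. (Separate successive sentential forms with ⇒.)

S ⇒ S^F   [S → S ^ F]
S^F ⇒ S^F^F   [S → S ^ F]
S^F^F ⇒ F^F^F   [S → F]
F^F^F ⇒ (S)^F^F   [F → ( S )]
(S)^F^F ⇒ (F)^F^F   [S → F]
(F)^F^F ⇒ (4)^F^F   [F → 4]
(4)^F^F ⇒ (4)^4^F   [F → 4]
(4)^4^F ⇒ (4)^4^4   [F → 4]

S⇒S^F⇒S^F^F⇒F^F^F⇒(S)^F^F⇒(F)^F^F⇒(4)^F^F⇒(4)^4^F⇒(4)^4^4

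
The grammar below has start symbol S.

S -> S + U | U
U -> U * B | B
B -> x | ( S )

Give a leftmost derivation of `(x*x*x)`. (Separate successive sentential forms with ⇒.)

S ⇒ U   [S -> U]
U ⇒ B   [U -> B]
B ⇒ (S)   [B -> ( S )]
(S) ⇒ (U)   [S -> U]
(U) ⇒ (U*B)   [U -> U * B]
(U*B) ⇒ (U*B*B)   [U -> U * B]
(U*B*B) ⇒ (B*B*B)   [U -> B]
(B*B*B) ⇒ (x*B*B)   [B -> x]
(x*B*B) ⇒ (x*x*B)   [B -> x]
(x*x*B) ⇒ (x*x*x)   [B -> x]

S⇒U⇒B⇒(S)⇒(U)⇒(U*B)⇒(U*B*B)⇒(B*B*B)⇒(x*B*B)⇒(x*x*B)⇒(x*x*x)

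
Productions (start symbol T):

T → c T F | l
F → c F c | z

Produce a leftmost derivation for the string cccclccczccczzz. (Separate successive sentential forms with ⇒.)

T ⇒ cTF ⇒ ccTFF ⇒ cccTFFF ⇒ ccccTFFFF ⇒ cccclFFFF ⇒ cccclcFcFFF ⇒ cccclccFccFFF ⇒ cccclcccFcccFFF ⇒ cccclccczcccFFF ⇒ cccclccczccczFF ⇒ cccclccczccczzF ⇒ cccclccczccczzz

T ⇒ cTF   [T → c T F]
cTF ⇒ ccTFF   [T → c T F]
ccTFF ⇒ cccTFFF   [T → c T F]
cccTFFF ⇒ ccccTFFFF   [T → c T F]
ccccTFFFF ⇒ cccclFFFF   [T → l]
cccclFFFF ⇒ cccclcFcFFF   [F → c F c]
cccclcFcFFF ⇒ cccclccFccFFF   [F → c F c]
cccclccFccFFF ⇒ cccclcccFcccFFF   [F → c F c]
cccclcccFcccFFF ⇒ cccclccczcccFFF   [F → z]
cccclccczcccFFF ⇒ cccclccczccczFF   [F → z]
cccclccczccczFF ⇒ cccclccczccczzF   [F → z]
cccclccczccczzF ⇒ cccclccczccczzz   [F → z]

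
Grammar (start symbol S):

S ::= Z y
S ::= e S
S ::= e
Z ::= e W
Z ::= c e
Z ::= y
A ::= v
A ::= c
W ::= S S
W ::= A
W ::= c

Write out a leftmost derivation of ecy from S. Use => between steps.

S=>Zy=>eWy=>eAy=>ecy

S => Zy   [S ::= Z y]
Zy => eWy   [Z ::= e W]
eWy => eAy   [W ::= A]
eAy => ecy   [A ::= c]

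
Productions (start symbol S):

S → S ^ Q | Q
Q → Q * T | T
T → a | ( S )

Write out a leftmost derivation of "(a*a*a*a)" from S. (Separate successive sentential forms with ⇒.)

S ⇒ Q ⇒ T ⇒ (S) ⇒ (Q) ⇒ (Q*T) ⇒ (Q*T*T) ⇒ (Q*T*T*T) ⇒ (T*T*T*T) ⇒ (a*T*T*T) ⇒ (a*a*T*T) ⇒ (a*a*a*T) ⇒ (a*a*a*a)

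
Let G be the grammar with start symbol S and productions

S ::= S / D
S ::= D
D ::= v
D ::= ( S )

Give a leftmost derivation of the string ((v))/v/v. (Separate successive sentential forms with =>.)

S=>S/D=>S/D/D=>D/D/D=>(S)/D/D=>(D)/D/D=>((S))/D/D=>((D))/D/D=>((v))/D/D=>((v))/v/D=>((v))/v/v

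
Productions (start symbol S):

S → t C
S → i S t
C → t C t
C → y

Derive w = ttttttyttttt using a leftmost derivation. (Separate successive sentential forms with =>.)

S => tC   [S → t C]
tC => ttCt   [C → t C t]
ttCt => tttCtt   [C → t C t]
tttCtt => ttttCttt   [C → t C t]
ttttCttt => tttttCtttt   [C → t C t]
tttttCtttt => ttttttCttttt   [C → t C t]
ttttttCttttt => ttttttyttttt   [C → y]

S => tC => ttCt => tttCtt => ttttCttt => tttttCtttt => ttttttCttttt => ttttttyttttt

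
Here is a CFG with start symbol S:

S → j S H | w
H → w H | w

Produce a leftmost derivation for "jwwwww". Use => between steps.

S=>jSH=>jwH=>jwwH=>jwwwH=>jwwwwH=>jwwwww

S => jSH   [S → j S H]
jSH => jwH   [S → w]
jwH => jwwH   [H → w H]
jwwH => jwwwH   [H → w H]
jwwwH => jwwwwH   [H → w H]
jwwwwH => jwwwww   [H → w]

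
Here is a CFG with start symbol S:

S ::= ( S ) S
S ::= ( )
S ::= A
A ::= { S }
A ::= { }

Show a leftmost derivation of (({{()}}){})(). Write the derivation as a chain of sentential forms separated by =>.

S => (S)S   [S ::= ( S ) S]
(S)S => ((S)S)S   [S ::= ( S ) S]
((S)S)S => ((A)S)S   [S ::= A]
((A)S)S => (({S})S)S   [A ::= { S }]
(({S})S)S => (({A})S)S   [S ::= A]
(({A})S)S => (({{S}})S)S   [A ::= { S }]
(({{S}})S)S => (({{()}})S)S   [S ::= ( )]
(({{()}})S)S => (({{()}})A)S   [S ::= A]
(({{()}})A)S => (({{()}}){})S   [A ::= { }]
(({{()}}){})S => (({{()}}){})()   [S ::= ( )]

S => (S)S => ((S)S)S => ((A)S)S => (({S})S)S => (({A})S)S => (({{S}})S)S => (({{()}})S)S => (({{()}})A)S => (({{()}}){})S => (({{()}}){})()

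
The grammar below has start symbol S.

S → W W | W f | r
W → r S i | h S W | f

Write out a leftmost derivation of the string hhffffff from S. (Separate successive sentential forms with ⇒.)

S ⇒ WW ⇒ hSWW ⇒ hWfWW ⇒ hhSWfWW ⇒ hhWfWfWW ⇒ hhffWfWW ⇒ hhffffWW ⇒ hhfffffW ⇒ hhffffff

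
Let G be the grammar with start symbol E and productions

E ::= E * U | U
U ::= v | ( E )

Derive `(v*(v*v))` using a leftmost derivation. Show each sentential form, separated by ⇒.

E ⇒ U   [E ::= U]
U ⇒ (E)   [U ::= ( E )]
(E) ⇒ (E*U)   [E ::= E * U]
(E*U) ⇒ (U*U)   [E ::= U]
(U*U) ⇒ (v*U)   [U ::= v]
(v*U) ⇒ (v*(E))   [U ::= ( E )]
(v*(E)) ⇒ (v*(E*U))   [E ::= E * U]
(v*(E*U)) ⇒ (v*(U*U))   [E ::= U]
(v*(U*U)) ⇒ (v*(v*U))   [U ::= v]
(v*(v*U)) ⇒ (v*(v*v))   [U ::= v]

E⇒U⇒(E)⇒(E*U)⇒(U*U)⇒(v*U)⇒(v*(E))⇒(v*(E*U))⇒(v*(U*U))⇒(v*(v*U))⇒(v*(v*v))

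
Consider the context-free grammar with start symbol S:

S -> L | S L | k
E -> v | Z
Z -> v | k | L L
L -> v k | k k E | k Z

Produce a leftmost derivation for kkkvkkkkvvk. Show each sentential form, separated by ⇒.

S ⇒ L ⇒ kZ ⇒ kLL ⇒ kkkEL ⇒ kkkZL ⇒ kkkvL ⇒ kkkvkkE ⇒ kkkvkkZ ⇒ kkkvkkLL ⇒ kkkvkkkkEL ⇒ kkkvkkkkvL ⇒ kkkvkkkkvvk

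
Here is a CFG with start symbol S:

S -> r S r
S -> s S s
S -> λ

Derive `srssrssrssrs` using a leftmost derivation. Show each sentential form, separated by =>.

S => sSs => srSrs => srsSsrs => srssSssrs => srssrSrssrs => srssrsSsrssrs => srssrssrssrs

S => sSs   [S -> s S s]
sSs => srSrs   [S -> r S r]
srSrs => srsSsrs   [S -> s S s]
srsSsrs => srssSssrs   [S -> s S s]
srssSssrs => srssrSrssrs   [S -> r S r]
srssrSrssrs => srssrsSsrssrs   [S -> s S s]
srssrsSsrssrs => srssrssrssrs   [S -> λ]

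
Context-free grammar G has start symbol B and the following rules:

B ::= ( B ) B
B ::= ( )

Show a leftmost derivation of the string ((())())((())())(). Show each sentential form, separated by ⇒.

B ⇒ (B)B ⇒ ((B)B)B ⇒ ((())B)B ⇒ ((())())B ⇒ ((())())(B)B ⇒ ((())())((B)B)B ⇒ ((())())((())B)B ⇒ ((())())((())())B ⇒ ((())())((())())()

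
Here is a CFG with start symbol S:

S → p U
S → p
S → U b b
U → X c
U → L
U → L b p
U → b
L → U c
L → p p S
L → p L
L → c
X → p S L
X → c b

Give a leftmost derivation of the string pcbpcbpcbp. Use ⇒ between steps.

S ⇒ pU ⇒ pLbp ⇒ pUcbp ⇒ pLbpcbp ⇒ pUcbpcbp ⇒ pLbpcbpcbp ⇒ pcbpcbpcbp

S ⇒ pU   [S → p U]
pU ⇒ pLbp   [U → L b p]
pLbp ⇒ pUcbp   [L → U c]
pUcbp ⇒ pLbpcbp   [U → L b p]
pLbpcbp ⇒ pUcbpcbp   [L → U c]
pUcbpcbp ⇒ pLbpcbpcbp   [U → L b p]
pLbpcbpcbp ⇒ pcbpcbpcbp   [L → c]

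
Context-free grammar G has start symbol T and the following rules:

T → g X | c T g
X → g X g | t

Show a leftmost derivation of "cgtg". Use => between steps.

T => cTg => cgXg => cgtg

T => cTg   [T → c T g]
cTg => cgXg   [T → g X]
cgXg => cgtg   [X → t]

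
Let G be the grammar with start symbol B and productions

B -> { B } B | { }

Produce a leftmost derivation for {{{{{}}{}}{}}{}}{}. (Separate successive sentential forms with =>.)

B=>{B}B=>{{B}B}B=>{{{B}B}B}B=>{{{{B}B}B}B}B=>{{{{{}}B}B}B}B=>{{{{{}}{}}B}B}B=>{{{{{}}{}}{}}B}B=>{{{{{}}{}}{}}{}}B=>{{{{{}}{}}{}}{}}{}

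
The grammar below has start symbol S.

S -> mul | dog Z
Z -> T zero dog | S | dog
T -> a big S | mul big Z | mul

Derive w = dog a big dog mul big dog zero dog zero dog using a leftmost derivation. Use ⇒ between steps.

S ⇒ dog Z   [S -> dog Z]
dog Z ⇒ dog T zero dog   [Z -> T zero dog]
dog T zero dog ⇒ dog a big S zero dog   [T -> a big S]
dog a big S zero dog ⇒ dog a big dog Z zero dog   [S -> dog Z]
dog a big dog Z zero dog ⇒ dog a big dog T zero dog zero dog   [Z -> T zero dog]
dog a big dog T zero dog zero dog ⇒ dog a big dog mul big Z zero dog zero dog   [T -> mul big Z]
dog a big dog mul big Z zero dog zero dog ⇒ dog a big dog mul big dog zero dog zero dog   [Z -> dog]

S ⇒ dog Z ⇒ dog T zero dog ⇒ dog a big S zero dog ⇒ dog a big dog Z zero dog ⇒ dog a big dog T zero dog zero dog ⇒ dog a big dog mul big Z zero dog zero dog ⇒ dog a big dog mul big dog zero dog zero dog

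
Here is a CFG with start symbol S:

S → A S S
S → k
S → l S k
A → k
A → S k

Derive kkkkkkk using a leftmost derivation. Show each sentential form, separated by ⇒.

S⇒ASS⇒SkSS⇒ASSkSS⇒SkSSkSS⇒kkSSkSS⇒kkkSkSS⇒kkkkkSS⇒kkkkkkS⇒kkkkkkk

S ⇒ ASS   [S → A S S]
ASS ⇒ SkSS   [A → S k]
SkSS ⇒ ASSkSS   [S → A S S]
ASSkSS ⇒ SkSSkSS   [A → S k]
SkSSkSS ⇒ kkSSkSS   [S → k]
kkSSkSS ⇒ kkkSkSS   [S → k]
kkkSkSS ⇒ kkkkkSS   [S → k]
kkkkkSS ⇒ kkkkkkS   [S → k]
kkkkkkS ⇒ kkkkkkk   [S → k]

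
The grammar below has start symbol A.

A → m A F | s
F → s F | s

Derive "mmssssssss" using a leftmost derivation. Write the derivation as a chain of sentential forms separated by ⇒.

A ⇒ mAF   [A → m A F]
mAF ⇒ mmAFF   [A → m A F]
mmAFF ⇒ mmsFF   [A → s]
mmsFF ⇒ mmssFF   [F → s F]
mmssFF ⇒ mmsssFF   [F → s F]
mmsssFF ⇒ mmssssFF   [F → s F]
mmssssFF ⇒ mmsssssFF   [F → s F]
mmsssssFF ⇒ mmssssssF   [F → s]
mmssssssF ⇒ mmsssssssF   [F → s F]
mmsssssssF ⇒ mmssssssss   [F → s]

A⇒mAF⇒mmAFF⇒mmsFF⇒mmssFF⇒mmsssFF⇒mmssssFF⇒mmsssssFF⇒mmssssssF⇒mmsssssssF⇒mmssssssss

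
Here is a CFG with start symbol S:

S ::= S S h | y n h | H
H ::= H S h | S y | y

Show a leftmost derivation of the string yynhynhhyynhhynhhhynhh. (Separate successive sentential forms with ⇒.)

S ⇒ SSh ⇒ HSh ⇒ HShSh ⇒ yShSh ⇒ ySShhSh ⇒ ySShShhSh ⇒ yHShShhSh ⇒ ySyShShhSh ⇒ ySShyShShhSh ⇒ yynhShyShShhSh ⇒ yynhynhhyShShhSh ⇒ yynhynhhyynhhShhSh ⇒ yynhynhhyynhhynhhhSh ⇒ yynhynhhyynhhynhhhynhh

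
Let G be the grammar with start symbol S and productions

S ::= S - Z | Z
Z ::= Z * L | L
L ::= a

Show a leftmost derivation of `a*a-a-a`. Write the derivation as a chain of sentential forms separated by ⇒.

S ⇒ S-Z ⇒ S-Z-Z ⇒ Z-Z-Z ⇒ Z*L-Z-Z ⇒ L*L-Z-Z ⇒ a*L-Z-Z ⇒ a*a-Z-Z ⇒ a*a-L-Z ⇒ a*a-a-Z ⇒ a*a-a-L ⇒ a*a-a-a

S ⇒ S-Z   [S ::= S - Z]
S-Z ⇒ S-Z-Z   [S ::= S - Z]
S-Z-Z ⇒ Z-Z-Z   [S ::= Z]
Z-Z-Z ⇒ Z*L-Z-Z   [Z ::= Z * L]
Z*L-Z-Z ⇒ L*L-Z-Z   [Z ::= L]
L*L-Z-Z ⇒ a*L-Z-Z   [L ::= a]
a*L-Z-Z ⇒ a*a-Z-Z   [L ::= a]
a*a-Z-Z ⇒ a*a-L-Z   [Z ::= L]
a*a-L-Z ⇒ a*a-a-Z   [L ::= a]
a*a-a-Z ⇒ a*a-a-L   [Z ::= L]
a*a-a-L ⇒ a*a-a-a   [L ::= a]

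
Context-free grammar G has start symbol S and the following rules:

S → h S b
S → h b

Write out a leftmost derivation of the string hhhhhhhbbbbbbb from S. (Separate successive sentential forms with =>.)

S => hSb   [S → h S b]
hSb => hhSbb   [S → h S b]
hhSbb => hhhSbbb   [S → h S b]
hhhSbbb => hhhhSbbbb   [S → h S b]
hhhhSbbbb => hhhhhSbbbbb   [S → h S b]
hhhhhSbbbbb => hhhhhhSbbbbbb   [S → h S b]
hhhhhhSbbbbbb => hhhhhhhbbbbbbb   [S → h b]

S => hSb => hhSbb => hhhSbbb => hhhhSbbbb => hhhhhSbbbbb => hhhhhhSbbbbbb => hhhhhhhbbbbbbb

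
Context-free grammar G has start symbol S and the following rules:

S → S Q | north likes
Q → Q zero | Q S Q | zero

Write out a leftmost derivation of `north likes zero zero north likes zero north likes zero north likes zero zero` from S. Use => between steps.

S => S Q   [S → S Q]
S Q => north likes Q   [S → north likes]
north likes Q => north likes Q zero   [Q → Q zero]
north likes Q zero => north likes Q S Q zero   [Q → Q S Q]
north likes Q S Q zero => north likes Q S Q S Q zero   [Q → Q S Q]
north likes Q S Q S Q zero => north likes Q S Q S Q S Q zero   [Q → Q S Q]
north likes Q S Q S Q S Q zero => north likes Q zero S Q S Q S Q zero   [Q → Q zero]
north likes Q zero S Q S Q S Q zero => north likes zero zero S Q S Q S Q zero   [Q → zero]
north likes zero zero S Q S Q S Q zero => north likes zero zero north likes Q S Q S Q zero   [S → north likes]
north likes zero zero north likes Q S Q S Q zero => north likes zero zero north likes zero S Q S Q zero   [Q → zero]
north likes zero zero north likes zero S Q S Q zero => north likes zero zero north likes zero north likes Q S Q zero   [S → north likes]
north likes zero zero north likes zero north likes Q S Q zero => north likes zero zero north likes zero north likes zero S Q zero   [Q → zero]
north likes zero zero north likes zero north likes zero S Q zero => north likes zero zero north likes zero north likes zero north likes Q zero   [S → north likes]
north likes zero zero north likes zero north likes zero north likes Q zero => north likes zero zero north likes zero north likes zero north likes zero zero   [Q → zero]

S => S Q => north likes Q => north likes Q zero => north likes Q S Q zero => north likes Q S Q S Q zero => north likes Q S Q S Q S Q zero => north likes Q zero S Q S Q S Q zero => north likes zero zero S Q S Q S Q zero => north likes zero zero north likes Q S Q S Q zero => north likes zero zero north likes zero S Q S Q zero => north likes zero zero north likes zero north likes Q S Q zero => north likes zero zero north likes zero north likes zero S Q zero => north likes zero zero north likes zero north likes zero north likes Q zero => north likes zero zero north likes zero north likes zero north likes zero zero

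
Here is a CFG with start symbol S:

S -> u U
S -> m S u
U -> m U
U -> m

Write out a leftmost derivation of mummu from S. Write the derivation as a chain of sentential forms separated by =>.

S => mSu   [S -> m S u]
mSu => muUu   [S -> u U]
muUu => mumUu   [U -> m U]
mumUu => mummu   [U -> m]

S=>mSu=>muUu=>mumUu=>mummu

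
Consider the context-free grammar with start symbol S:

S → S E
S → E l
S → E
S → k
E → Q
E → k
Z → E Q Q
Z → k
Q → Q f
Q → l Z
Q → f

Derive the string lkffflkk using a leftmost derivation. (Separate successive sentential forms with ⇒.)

S ⇒ SE ⇒ SEE ⇒ ElEE ⇒ QlEE ⇒ QflEE ⇒ lZflEE ⇒ lEQQflEE ⇒ lkQQflEE ⇒ lkfQflEE ⇒ lkffflEE ⇒ lkffflkE ⇒ lkffflkk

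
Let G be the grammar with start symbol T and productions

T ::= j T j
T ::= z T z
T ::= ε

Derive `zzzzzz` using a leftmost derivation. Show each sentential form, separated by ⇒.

T⇒zTz⇒zzTzz⇒zzzTzzz⇒zzzzzz

T ⇒ zTz   [T ::= z T z]
zTz ⇒ zzTzz   [T ::= z T z]
zzTzz ⇒ zzzTzzz   [T ::= z T z]
zzzTzzz ⇒ zzzzzz   [T ::= ε]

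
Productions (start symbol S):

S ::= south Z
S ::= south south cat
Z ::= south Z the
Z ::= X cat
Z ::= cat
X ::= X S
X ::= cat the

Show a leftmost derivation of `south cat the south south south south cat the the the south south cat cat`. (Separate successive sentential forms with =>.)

S => south Z   [S ::= south Z]
south Z => south X cat   [Z ::= X cat]
south X cat => south X S cat   [X ::= X S]
south X S cat => south X S S cat   [X ::= X S]
south X S S cat => south cat the S S cat   [X ::= cat the]
south cat the S S cat => south cat the south Z S cat   [S ::= south Z]
south cat the south Z S cat => south cat the south south Z the S cat   [Z ::= south Z the]
south cat the south south Z the S cat => south cat the south south south Z the the S cat   [Z ::= south Z the]
south cat the south south south Z the the S cat => south cat the south south south south Z the the the S cat   [Z ::= south Z the]
south cat the south south south south Z the the the S cat => south cat the south south south south cat the the the S cat   [Z ::= cat]
south cat the south south south south cat the the the S cat => south cat the south south south south cat the the the south south cat cat   [S ::= south south cat]

S => south Z => south X cat => south X S cat => south X S S cat => south cat the S S cat => south cat the south Z S cat => south cat the south south Z the S cat => south cat the south south south Z the the S cat => south cat the south south south south Z the the the S cat => south cat the south south south south cat the the the S cat => south cat the south south south south cat the the the south south cat cat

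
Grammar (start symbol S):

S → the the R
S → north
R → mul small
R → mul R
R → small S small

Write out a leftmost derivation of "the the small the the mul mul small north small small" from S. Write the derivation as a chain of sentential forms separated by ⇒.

S ⇒ the the R   [S → the the R]
the the R ⇒ the the small S small   [R → small S small]
the the small S small ⇒ the the small the the R small   [S → the the R]
the the small the the R small ⇒ the the small the the mul R small   [R → mul R]
the the small the the mul R small ⇒ the the small the the mul mul R small   [R → mul R]
the the small the the mul mul R small ⇒ the the small the the mul mul small S small small   [R → small S small]
the the small the the mul mul small S small small ⇒ the the small the the mul mul small north small small   [S → north]

S ⇒ the the R ⇒ the the small S small ⇒ the the small the the R small ⇒ the the small the the mul R small ⇒ the the small the the mul mul R small ⇒ the the small the the mul mul small S small small ⇒ the the small the the mul mul small north small small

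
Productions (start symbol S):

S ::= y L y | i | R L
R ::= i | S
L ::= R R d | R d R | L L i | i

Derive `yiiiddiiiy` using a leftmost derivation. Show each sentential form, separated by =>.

S => yLy => yLLiy => yRdRLiy => ySdRLiy => yRLdRLiy => yiLdRLiy => yiRRddRLiy => yiiRddRLiy => yiiiddRLiy => yiiiddSLiy => yiiiddiLiy => yiiiddiiiy

S => yLy   [S ::= y L y]
yLy => yLLiy   [L ::= L L i]
yLLiy => yRdRLiy   [L ::= R d R]
yRdRLiy => ySdRLiy   [R ::= S]
ySdRLiy => yRLdRLiy   [S ::= R L]
yRLdRLiy => yiLdRLiy   [R ::= i]
yiLdRLiy => yiRRddRLiy   [L ::= R R d]
yiRRddRLiy => yiiRddRLiy   [R ::= i]
yiiRddRLiy => yiiiddRLiy   [R ::= i]
yiiiddRLiy => yiiiddSLiy   [R ::= S]
yiiiddSLiy => yiiiddiLiy   [S ::= i]
yiiiddiLiy => yiiiddiiiy   [L ::= i]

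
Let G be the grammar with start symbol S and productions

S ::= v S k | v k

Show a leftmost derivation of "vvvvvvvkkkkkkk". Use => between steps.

S => vSk => vvSkk => vvvSkkk => vvvvSkkkk => vvvvvSkkkkk => vvvvvvSkkkkkk => vvvvvvvkkkkkkk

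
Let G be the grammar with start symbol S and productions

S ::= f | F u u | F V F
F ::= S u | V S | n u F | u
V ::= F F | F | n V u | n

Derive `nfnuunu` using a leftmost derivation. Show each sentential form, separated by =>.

S=>FVF=>SuVF=>FVFuVF=>VSVFuVF=>nSVFuVF=>nfVFuVF=>nfnFuVF=>nfnuuVF=>nfnuunF=>nfnuunu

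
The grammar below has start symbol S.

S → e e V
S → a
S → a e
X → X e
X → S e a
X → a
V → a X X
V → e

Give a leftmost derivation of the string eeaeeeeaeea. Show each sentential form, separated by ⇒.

S ⇒ eeV   [S → e e V]
eeV ⇒ eeaXX   [V → a X X]
eeaXX ⇒ eeaXeX   [X → X e]
eeaXeX ⇒ eeaXeeX   [X → X e]
eeaXeeX ⇒ eeaSeaeeX   [X → S e a]
eeaSeaeeX ⇒ eeaeeVeaeeX   [S → e e V]
eeaeeVeaeeX ⇒ eeaeeeeaeeX   [V → e]
eeaeeeeaeeX ⇒ eeaeeeeaeea   [X → a]

S⇒eeV⇒eeaXX⇒eeaXeX⇒eeaXeeX⇒eeaSeaeeX⇒eeaeeVeaeeX⇒eeaeeeeaeeX⇒eeaeeeeaeea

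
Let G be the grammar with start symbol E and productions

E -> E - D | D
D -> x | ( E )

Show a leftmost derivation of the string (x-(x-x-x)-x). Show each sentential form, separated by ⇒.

E⇒D⇒(E)⇒(E-D)⇒(E-D-D)⇒(D-D-D)⇒(x-D-D)⇒(x-(E)-D)⇒(x-(E-D)-D)⇒(x-(E-D-D)-D)⇒(x-(D-D-D)-D)⇒(x-(x-D-D)-D)⇒(x-(x-x-D)-D)⇒(x-(x-x-x)-D)⇒(x-(x-x-x)-x)

E ⇒ D   [E -> D]
D ⇒ (E)   [D -> ( E )]
(E) ⇒ (E-D)   [E -> E - D]
(E-D) ⇒ (E-D-D)   [E -> E - D]
(E-D-D) ⇒ (D-D-D)   [E -> D]
(D-D-D) ⇒ (x-D-D)   [D -> x]
(x-D-D) ⇒ (x-(E)-D)   [D -> ( E )]
(x-(E)-D) ⇒ (x-(E-D)-D)   [E -> E - D]
(x-(E-D)-D) ⇒ (x-(E-D-D)-D)   [E -> E - D]
(x-(E-D-D)-D) ⇒ (x-(D-D-D)-D)   [E -> D]
(x-(D-D-D)-D) ⇒ (x-(x-D-D)-D)   [D -> x]
(x-(x-D-D)-D) ⇒ (x-(x-x-D)-D)   [D -> x]
(x-(x-x-D)-D) ⇒ (x-(x-x-x)-D)   [D -> x]
(x-(x-x-x)-D) ⇒ (x-(x-x-x)-x)   [D -> x]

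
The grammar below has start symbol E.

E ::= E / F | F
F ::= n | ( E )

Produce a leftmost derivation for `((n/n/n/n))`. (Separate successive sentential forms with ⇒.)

E ⇒ F   [E ::= F]
F ⇒ (E)   [F ::= ( E )]
(E) ⇒ (F)   [E ::= F]
(F) ⇒ ((E))   [F ::= ( E )]
((E)) ⇒ ((E/F))   [E ::= E / F]
((E/F)) ⇒ ((E/F/F))   [E ::= E / F]
((E/F/F)) ⇒ ((E/F/F/F))   [E ::= E / F]
((E/F/F/F)) ⇒ ((F/F/F/F))   [E ::= F]
((F/F/F/F)) ⇒ ((n/F/F/F))   [F ::= n]
((n/F/F/F)) ⇒ ((n/n/F/F))   [F ::= n]
((n/n/F/F)) ⇒ ((n/n/n/F))   [F ::= n]
((n/n/n/F)) ⇒ ((n/n/n/n))   [F ::= n]

E ⇒ F ⇒ (E) ⇒ (F) ⇒ ((E)) ⇒ ((E/F)) ⇒ ((E/F/F)) ⇒ ((E/F/F/F)) ⇒ ((F/F/F/F)) ⇒ ((n/F/F/F)) ⇒ ((n/n/F/F)) ⇒ ((n/n/n/F)) ⇒ ((n/n/n/n))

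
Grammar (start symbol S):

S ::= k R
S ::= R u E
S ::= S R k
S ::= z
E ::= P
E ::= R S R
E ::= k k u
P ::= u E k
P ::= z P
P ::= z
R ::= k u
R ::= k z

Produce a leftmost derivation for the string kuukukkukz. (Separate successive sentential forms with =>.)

S => RuE   [S ::= R u E]
RuE => kuuE   [R ::= k u]
kuuE => kuuRSR   [E ::= R S R]
kuuRSR => kuukuSR   [R ::= k u]
kuukuSR => kuukukRR   [S ::= k R]
kuukukRR => kuukukkuR   [R ::= k u]
kuukukkuR => kuukukkukz   [R ::= k z]

S => RuE => kuuE => kuuRSR => kuukuSR => kuukukRR => kuukukkuR => kuukukkukz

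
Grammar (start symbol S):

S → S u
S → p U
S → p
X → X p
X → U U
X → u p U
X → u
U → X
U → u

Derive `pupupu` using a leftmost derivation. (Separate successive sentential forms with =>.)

S => pU   [S → p U]
pU => pX   [U → X]
pX => pupU   [X → u p U]
pupU => pupX   [U → X]
pupX => pupupU   [X → u p U]
pupupU => pupupu   [U → u]

S=>pU=>pX=>pupU=>pupX=>pupupU=>pupupu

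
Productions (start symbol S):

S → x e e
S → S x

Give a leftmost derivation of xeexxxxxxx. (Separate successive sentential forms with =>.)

S => Sx => Sxx => Sxxx => Sxxxx => Sxxxxx => Sxxxxxx => Sxxxxxxx => xeexxxxxxx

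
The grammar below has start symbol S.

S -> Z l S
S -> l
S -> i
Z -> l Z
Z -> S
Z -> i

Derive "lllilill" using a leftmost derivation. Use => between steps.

S => ZlS => lZlS => llZlS => llSlS => llZlSlS => lllZlSlS => lllilSlS => lllililS => lllilill

S => ZlS   [S -> Z l S]
ZlS => lZlS   [Z -> l Z]
lZlS => llZlS   [Z -> l Z]
llZlS => llSlS   [Z -> S]
llSlS => llZlSlS   [S -> Z l S]
llZlSlS => lllZlSlS   [Z -> l Z]
lllZlSlS => lllilSlS   [Z -> i]
lllilSlS => lllililS   [S -> i]
lllililS => lllilill   [S -> l]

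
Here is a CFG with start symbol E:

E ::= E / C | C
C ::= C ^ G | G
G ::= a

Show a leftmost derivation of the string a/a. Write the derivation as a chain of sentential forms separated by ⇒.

E ⇒ E/C   [E ::= E / C]
E/C ⇒ C/C   [E ::= C]
C/C ⇒ G/C   [C ::= G]
G/C ⇒ a/C   [G ::= a]
a/C ⇒ a/G   [C ::= G]
a/G ⇒ a/a   [G ::= a]

E ⇒ E/C ⇒ C/C ⇒ G/C ⇒ a/C ⇒ a/G ⇒ a/a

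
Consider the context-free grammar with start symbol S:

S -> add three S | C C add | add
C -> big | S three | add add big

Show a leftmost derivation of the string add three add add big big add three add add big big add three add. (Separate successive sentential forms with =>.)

S => add three S   [S -> add three S]
add three S => add three C C add   [S -> C C add]
add three C C add => add three S three C add   [C -> S three]
add three S three C add => add three C C add three C add   [S -> C C add]
add three C C add three C add => add three add add big C add three C add   [C -> add add big]
add three add add big C add three C add => add three add add big big add three C add   [C -> big]
add three add add big big add three C add => add three add add big big add three S three add   [C -> S three]
add three add add big big add three S three add => add three add add big big add three C C add three add   [S -> C C add]
add three add add big big add three C C add three add => add three add add big big add three add add big C add three add   [C -> add add big]
add three add add big big add three add add big C add three add => add three add add big big add three add add big big add three add   [C -> big]

S => add three S => add three C C add => add three S three C add => add three C C add three C add => add three add add big C add three C add => add three add add big big add three C add => add three add add big big add three S three add => add three add add big big add three C C add three add => add three add add big big add three add add big C add three add => add three add add big big add three add add big big add three add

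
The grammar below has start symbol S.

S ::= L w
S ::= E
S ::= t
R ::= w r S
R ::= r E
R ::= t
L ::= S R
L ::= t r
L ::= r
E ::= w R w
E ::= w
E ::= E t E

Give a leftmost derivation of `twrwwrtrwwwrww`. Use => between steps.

S => Lw => SRw => LwRw => SRwRw => tRwRw => twrSwRw => twrEwRw => twrwRwwRw => twrwwrSwwRw => twrwwrLwwwRw => twrwwrtrwwwRw => twrwwrtrwwwrEw => twrwwrtrwwwrww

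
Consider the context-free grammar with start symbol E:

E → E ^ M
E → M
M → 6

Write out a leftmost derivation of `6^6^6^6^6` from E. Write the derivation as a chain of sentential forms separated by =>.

E => E^M   [E → E ^ M]
E^M => E^M^M   [E → E ^ M]
E^M^M => E^M^M^M   [E → E ^ M]
E^M^M^M => E^M^M^M^M   [E → E ^ M]
E^M^M^M^M => M^M^M^M^M   [E → M]
M^M^M^M^M => 6^M^M^M^M   [M → 6]
6^M^M^M^M => 6^6^M^M^M   [M → 6]
6^6^M^M^M => 6^6^6^M^M   [M → 6]
6^6^6^M^M => 6^6^6^6^M   [M → 6]
6^6^6^6^M => 6^6^6^6^6   [M → 6]

E => E^M => E^M^M => E^M^M^M => E^M^M^M^M => M^M^M^M^M => 6^M^M^M^M => 6^6^M^M^M => 6^6^6^M^M => 6^6^6^6^M => 6^6^6^6^6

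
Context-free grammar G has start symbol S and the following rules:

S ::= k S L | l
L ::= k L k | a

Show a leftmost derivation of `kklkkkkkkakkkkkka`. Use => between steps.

S => kSL   [S ::= k S L]
kSL => kkSLL   [S ::= k S L]
kkSLL => kklLL   [S ::= l]
kklLL => kklkLkL   [L ::= k L k]
kklkLkL => kklkkLkkL   [L ::= k L k]
kklkkLkkL => kklkkkLkkkL   [L ::= k L k]
kklkkkLkkkL => kklkkkkLkkkkL   [L ::= k L k]
kklkkkkLkkkkL => kklkkkkkLkkkkkL   [L ::= k L k]
kklkkkkkLkkkkkL => kklkkkkkkLkkkkkkL   [L ::= k L k]
kklkkkkkkLkkkkkkL => kklkkkkkkakkkkkkL   [L ::= a]
kklkkkkkkakkkkkkL => kklkkkkkkakkkkkka   [L ::= a]

S=>kSL=>kkSLL=>kklLL=>kklkLkL=>kklkkLkkL=>kklkkkLkkkL=>kklkkkkLkkkkL=>kklkkkkkLkkkkkL=>kklkkkkkkLkkkkkkL=>kklkkkkkkakkkkkkL=>kklkkkkkkakkkkkka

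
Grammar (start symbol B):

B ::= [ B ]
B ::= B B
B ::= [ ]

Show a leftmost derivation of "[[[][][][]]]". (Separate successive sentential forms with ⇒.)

B ⇒ [B] ⇒ [[B]] ⇒ [[BB]] ⇒ [[BBB]] ⇒ [[BBBB]] ⇒ [[[]BBB]] ⇒ [[[][]BB]] ⇒ [[[][][]B]] ⇒ [[[][][][]]]

B ⇒ [B]   [B ::= [ B ]]
[B] ⇒ [[B]]   [B ::= [ B ]]
[[B]] ⇒ [[BB]]   [B ::= B B]
[[BB]] ⇒ [[BBB]]   [B ::= B B]
[[BBB]] ⇒ [[BBBB]]   [B ::= B B]
[[BBBB]] ⇒ [[[]BBB]]   [B ::= [ ]]
[[[]BBB]] ⇒ [[[][]BB]]   [B ::= [ ]]
[[[][]BB]] ⇒ [[[][][]B]]   [B ::= [ ]]
[[[][][]B]] ⇒ [[[][][][]]]   [B ::= [ ]]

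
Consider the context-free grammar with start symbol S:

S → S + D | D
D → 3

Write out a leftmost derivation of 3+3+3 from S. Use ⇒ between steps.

S⇒S+D⇒S+D+D⇒D+D+D⇒3+D+D⇒3+3+D⇒3+3+3

S ⇒ S+D   [S → S + D]
S+D ⇒ S+D+D   [S → S + D]
S+D+D ⇒ D+D+D   [S → D]
D+D+D ⇒ 3+D+D   [D → 3]
3+D+D ⇒ 3+3+D   [D → 3]
3+3+D ⇒ 3+3+3   [D → 3]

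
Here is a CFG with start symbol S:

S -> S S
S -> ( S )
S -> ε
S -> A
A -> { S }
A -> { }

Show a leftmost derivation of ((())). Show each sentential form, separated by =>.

S=>SS=>(S)S=>(SS)S=>((S)S)S=>((SS)S)S=>(((S)S)S)S=>((()S)S)S=>((())S)S=>((()))S=>((()))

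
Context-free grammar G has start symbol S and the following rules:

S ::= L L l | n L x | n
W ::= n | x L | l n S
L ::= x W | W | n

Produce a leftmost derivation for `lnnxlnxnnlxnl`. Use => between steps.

S=>LLl=>WLl=>lnSLl=>lnnLxLl=>lnnxWxLl=>lnnxlnSxLl=>lnnxlnLLlxLl=>lnnxlnWLlxLl=>lnnxlnxLLlxLl=>lnnxlnxnLlxLl=>lnnxlnxnnlxLl=>lnnxlnxnnlxnl

S => LLl   [S ::= L L l]
LLl => WLl   [L ::= W]
WLl => lnSLl   [W ::= l n S]
lnSLl => lnnLxLl   [S ::= n L x]
lnnLxLl => lnnxWxLl   [L ::= x W]
lnnxWxLl => lnnxlnSxLl   [W ::= l n S]
lnnxlnSxLl => lnnxlnLLlxLl   [S ::= L L l]
lnnxlnLLlxLl => lnnxlnWLlxLl   [L ::= W]
lnnxlnWLlxLl => lnnxlnxLLlxLl   [W ::= x L]
lnnxlnxLLlxLl => lnnxlnxnLlxLl   [L ::= n]
lnnxlnxnLlxLl => lnnxlnxnnlxLl   [L ::= n]
lnnxlnxnnlxLl => lnnxlnxnnlxnl   [L ::= n]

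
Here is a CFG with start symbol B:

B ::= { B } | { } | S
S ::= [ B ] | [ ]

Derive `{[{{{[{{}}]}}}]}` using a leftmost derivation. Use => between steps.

B => {B} => {S} => {[B]} => {[{B}]} => {[{{B}}]} => {[{{{B}}}]} => {[{{{S}}}]} => {[{{{[B]}}}]} => {[{{{[{B}]}}}]} => {[{{{[{{}}]}}}]}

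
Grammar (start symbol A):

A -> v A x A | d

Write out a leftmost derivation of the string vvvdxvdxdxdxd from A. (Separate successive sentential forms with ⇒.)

A ⇒ vAxA ⇒ vvAxAxA ⇒ vvvAxAxAxA ⇒ vvvdxAxAxA ⇒ vvvdxvAxAxAxA ⇒ vvvdxvdxAxAxA ⇒ vvvdxvdxdxAxA ⇒ vvvdxvdxdxdxA ⇒ vvvdxvdxdxdxd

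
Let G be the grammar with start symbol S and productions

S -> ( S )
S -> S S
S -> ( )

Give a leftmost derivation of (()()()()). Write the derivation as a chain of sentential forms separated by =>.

S=>(S)=>(SS)=>(SSS)=>(()SS)=>(()SSS)=>(()()SS)=>(()()()S)=>(()()()())

S => (S)   [S -> ( S )]
(S) => (SS)   [S -> S S]
(SS) => (SSS)   [S -> S S]
(SSS) => (()SS)   [S -> ( )]
(()SS) => (()SSS)   [S -> S S]
(()SSS) => (()()SS)   [S -> ( )]
(()()SS) => (()()()S)   [S -> ( )]
(()()()S) => (()()()())   [S -> ( )]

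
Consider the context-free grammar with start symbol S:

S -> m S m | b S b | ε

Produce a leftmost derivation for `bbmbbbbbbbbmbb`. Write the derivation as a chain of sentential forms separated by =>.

S => bSb => bbSbb => bbmSmbb => bbmbSbmbb => bbmbbSbbmbb => bbmbbbSbbbmbb => bbmbbbbSbbbbmbb => bbmbbbbbbbbmbb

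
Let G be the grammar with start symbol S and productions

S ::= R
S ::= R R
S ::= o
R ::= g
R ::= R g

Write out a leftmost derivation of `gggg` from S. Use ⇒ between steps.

S ⇒ RR ⇒ RgR ⇒ RggR ⇒ gggR ⇒ gggg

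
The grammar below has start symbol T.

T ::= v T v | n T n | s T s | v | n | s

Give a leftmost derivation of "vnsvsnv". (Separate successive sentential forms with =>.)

T=>vTv=>vnTnv=>vnsTsnv=>vnsvsnv

T => vTv   [T ::= v T v]
vTv => vnTnv   [T ::= n T n]
vnTnv => vnsTsnv   [T ::= s T s]
vnsTsnv => vnsvsnv   [T ::= v]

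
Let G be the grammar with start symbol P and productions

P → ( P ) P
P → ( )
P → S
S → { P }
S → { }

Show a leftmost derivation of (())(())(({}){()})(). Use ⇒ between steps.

P ⇒ (P)P ⇒ (())P ⇒ (())(P)P ⇒ (())(())P ⇒ (())(())(P)P ⇒ (())(())((P)P)P ⇒ (())(())((S)P)P ⇒ (())(())(({})P)P ⇒ (())(())(({})S)P ⇒ (())(())(({}){P})P ⇒ (())(())(({}){()})P ⇒ (())(())(({}){()})()

P ⇒ (P)P   [P → ( P ) P]
(P)P ⇒ (())P   [P → ( )]
(())P ⇒ (())(P)P   [P → ( P ) P]
(())(P)P ⇒ (())(())P   [P → ( )]
(())(())P ⇒ (())(())(P)P   [P → ( P ) P]
(())(())(P)P ⇒ (())(())((P)P)P   [P → ( P ) P]
(())(())((P)P)P ⇒ (())(())((S)P)P   [P → S]
(())(())((S)P)P ⇒ (())(())(({})P)P   [S → { }]
(())(())(({})P)P ⇒ (())(())(({})S)P   [P → S]
(())(())(({})S)P ⇒ (())(())(({}){P})P   [S → { P }]
(())(())(({}){P})P ⇒ (())(())(({}){()})P   [P → ( )]
(())(())(({}){()})P ⇒ (())(())(({}){()})()   [P → ( )]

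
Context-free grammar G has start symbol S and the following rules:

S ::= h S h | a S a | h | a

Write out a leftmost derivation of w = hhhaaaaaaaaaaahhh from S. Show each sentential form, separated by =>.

S => hSh => hhShh => hhhShhh => hhhaSahhh => hhhaaSaahhh => hhhaaaSaaahhh => hhhaaaaSaaaahhh => hhhaaaaaSaaaaahhh => hhhaaaaaaaaaaahhh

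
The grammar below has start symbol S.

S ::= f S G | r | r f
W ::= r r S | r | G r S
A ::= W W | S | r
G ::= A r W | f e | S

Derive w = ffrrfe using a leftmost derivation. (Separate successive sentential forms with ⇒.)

S ⇒ fSG   [S ::= f S G]
fSG ⇒ ffSGG   [S ::= f S G]
ffSGG ⇒ ffrGG   [S ::= r]
ffrGG ⇒ ffrSG   [G ::= S]
ffrSG ⇒ ffrrG   [S ::= r]
ffrrG ⇒ ffrrfe   [G ::= f e]

S ⇒ fSG ⇒ ffSGG ⇒ ffrGG ⇒ ffrSG ⇒ ffrrG ⇒ ffrrfe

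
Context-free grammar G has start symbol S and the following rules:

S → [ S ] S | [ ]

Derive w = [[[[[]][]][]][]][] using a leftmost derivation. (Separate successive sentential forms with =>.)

S=>[S]S=>[[S]S]S=>[[[S]S]S]S=>[[[[S]S]S]S]S=>[[[[[]]S]S]S]S=>[[[[[]][]]S]S]S=>[[[[[]][]][]]S]S=>[[[[[]][]][]][]]S=>[[[[[]][]][]][]][]

S => [S]S   [S → [ S ] S]
[S]S => [[S]S]S   [S → [ S ] S]
[[S]S]S => [[[S]S]S]S   [S → [ S ] S]
[[[S]S]S]S => [[[[S]S]S]S]S   [S → [ S ] S]
[[[[S]S]S]S]S => [[[[[]]S]S]S]S   [S → [ ]]
[[[[[]]S]S]S]S => [[[[[]][]]S]S]S   [S → [ ]]
[[[[[]][]]S]S]S => [[[[[]][]][]]S]S   [S → [ ]]
[[[[[]][]][]]S]S => [[[[[]][]][]][]]S   [S → [ ]]
[[[[[]][]][]][]]S => [[[[[]][]][]][]][]   [S → [ ]]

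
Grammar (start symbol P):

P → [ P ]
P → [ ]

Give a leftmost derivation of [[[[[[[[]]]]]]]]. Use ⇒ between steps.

P ⇒ [P] ⇒ [[P]] ⇒ [[[P]]] ⇒ [[[[P]]]] ⇒ [[[[[P]]]]] ⇒ [[[[[[P]]]]]] ⇒ [[[[[[[P]]]]]]] ⇒ [[[[[[[[]]]]]]]]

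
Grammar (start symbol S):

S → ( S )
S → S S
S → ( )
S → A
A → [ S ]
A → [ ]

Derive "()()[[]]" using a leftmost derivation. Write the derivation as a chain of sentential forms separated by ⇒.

S ⇒ SS ⇒ SSS ⇒ ()SS ⇒ ()()S ⇒ ()()A ⇒ ()()[S] ⇒ ()()[A] ⇒ ()()[[]]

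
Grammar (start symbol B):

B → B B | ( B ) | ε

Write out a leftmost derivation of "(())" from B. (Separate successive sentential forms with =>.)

B => (B)   [B → ( B )]
(B) => ((B))   [B → ( B )]
((B)) => (())   [B → ε]

B => (B) => ((B)) => (())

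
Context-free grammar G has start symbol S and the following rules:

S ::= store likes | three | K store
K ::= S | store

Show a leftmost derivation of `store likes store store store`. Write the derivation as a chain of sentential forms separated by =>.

S => K store   [S ::= K store]
K store => S store   [K ::= S]
S store => K store store   [S ::= K store]
K store store => S store store   [K ::= S]
S store store => K store store store   [S ::= K store]
K store store store => S store store store   [K ::= S]
S store store store => store likes store store store   [S ::= store likes]

S => K store => S store => K store store => S store store => K store store store => S store store store => store likes store store store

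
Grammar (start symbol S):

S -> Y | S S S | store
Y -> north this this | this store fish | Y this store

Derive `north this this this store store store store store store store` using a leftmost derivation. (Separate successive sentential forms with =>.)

S => S S S => Y S S => Y this store S S => north this this this store S S => north this this this store S S S S => north this this this store S S S S S S => north this this this store store S S S S S => north this this this store store store S S S S => north this this this store store store store S S S => north this this this store store store store store S S => north this this this store store store store store store S => north this this this store store store store store store store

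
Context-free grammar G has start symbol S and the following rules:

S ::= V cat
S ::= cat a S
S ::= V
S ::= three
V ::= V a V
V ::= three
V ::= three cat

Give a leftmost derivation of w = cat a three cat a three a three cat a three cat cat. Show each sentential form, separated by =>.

S => cat a S   [S ::= cat a S]
cat a S => cat a V cat   [S ::= V cat]
cat a V cat => cat a V a V cat   [V ::= V a V]
cat a V a V cat => cat a V a V a V cat   [V ::= V a V]
cat a V a V a V cat => cat a V a V a V a V cat   [V ::= V a V]
cat a V a V a V a V cat => cat a three cat a V a V a V cat   [V ::= three cat]
cat a three cat a V a V a V cat => cat a three cat a three a V a V cat   [V ::= three]
cat a three cat a three a V a V cat => cat a three cat a three a three cat a V cat   [V ::= three cat]
cat a three cat a three a three cat a V cat => cat a three cat a three a three cat a three cat cat   [V ::= three cat]

S => cat a S => cat a V cat => cat a V a V cat => cat a V a V a V cat => cat a V a V a V a V cat => cat a three cat a V a V a V cat => cat a three cat a three a V a V cat => cat a three cat a three a three cat a V cat => cat a three cat a three a three cat a three cat cat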